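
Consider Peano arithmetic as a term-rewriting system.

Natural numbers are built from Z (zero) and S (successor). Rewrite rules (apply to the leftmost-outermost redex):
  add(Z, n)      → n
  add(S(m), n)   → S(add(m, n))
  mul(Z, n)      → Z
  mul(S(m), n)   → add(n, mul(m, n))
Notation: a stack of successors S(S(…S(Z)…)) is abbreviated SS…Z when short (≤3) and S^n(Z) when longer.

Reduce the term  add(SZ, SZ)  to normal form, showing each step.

Answer: normal form = SSZ  (in 2 steps)

Working:
  start: add(SZ, SZ)
  [1] S(add(Z, SZ))
  [2] SSZ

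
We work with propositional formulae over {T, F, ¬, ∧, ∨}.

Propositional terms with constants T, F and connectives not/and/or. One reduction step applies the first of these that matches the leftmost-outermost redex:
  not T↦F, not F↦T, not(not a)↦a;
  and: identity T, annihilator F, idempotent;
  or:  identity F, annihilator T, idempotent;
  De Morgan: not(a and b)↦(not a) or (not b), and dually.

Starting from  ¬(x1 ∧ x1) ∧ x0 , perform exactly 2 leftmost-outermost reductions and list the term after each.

  start: ¬(x1 ∧ x1) ∧ x0
  step 1: (¬x1 ∨ ¬x1) ∧ x0
  step 2: ¬x1 ∧ x0

Answer: after 2 steps: ¬x1 ∧ x0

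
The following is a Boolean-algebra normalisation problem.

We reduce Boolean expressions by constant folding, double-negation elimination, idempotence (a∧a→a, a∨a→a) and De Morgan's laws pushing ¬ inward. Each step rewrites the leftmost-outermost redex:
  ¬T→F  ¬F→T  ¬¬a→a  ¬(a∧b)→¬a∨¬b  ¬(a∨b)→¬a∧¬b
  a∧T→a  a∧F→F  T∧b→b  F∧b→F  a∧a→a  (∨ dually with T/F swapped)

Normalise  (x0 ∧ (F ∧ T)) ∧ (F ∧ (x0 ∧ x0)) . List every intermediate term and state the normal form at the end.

Answer: normal form = F  (in 3 steps)

Working:
  start: (x0 ∧ (F ∧ T)) ∧ (F ∧ (x0 ∧ x0))
  step 1: (x0 ∧ F) ∧ (F ∧ (x0 ∧ x0))
  step 2: F ∧ (F ∧ (x0 ∧ x0))
  step 3: F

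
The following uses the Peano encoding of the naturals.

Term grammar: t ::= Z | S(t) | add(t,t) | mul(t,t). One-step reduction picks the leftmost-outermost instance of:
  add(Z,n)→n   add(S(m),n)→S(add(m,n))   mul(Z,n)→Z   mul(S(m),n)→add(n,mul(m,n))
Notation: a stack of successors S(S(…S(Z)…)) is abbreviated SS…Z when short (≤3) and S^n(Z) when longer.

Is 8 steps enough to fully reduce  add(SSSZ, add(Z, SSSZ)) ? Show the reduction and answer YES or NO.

Answer: YES — reaches normal form S^6(Z) in 5 ≤ 8 steps

Reduction:
  start: add(SSSZ, add(Z, SSSZ))
  →1  S(add(SSZ, add(Z, SSSZ)))
  →2  S(S(add(SZ, add(Z, SSSZ))))
  →3  S(S(S(add(Z, add(Z, SSSZ)))))
  →4  S(S(S(add(Z, SSSZ))))
  →5  S^6(Z)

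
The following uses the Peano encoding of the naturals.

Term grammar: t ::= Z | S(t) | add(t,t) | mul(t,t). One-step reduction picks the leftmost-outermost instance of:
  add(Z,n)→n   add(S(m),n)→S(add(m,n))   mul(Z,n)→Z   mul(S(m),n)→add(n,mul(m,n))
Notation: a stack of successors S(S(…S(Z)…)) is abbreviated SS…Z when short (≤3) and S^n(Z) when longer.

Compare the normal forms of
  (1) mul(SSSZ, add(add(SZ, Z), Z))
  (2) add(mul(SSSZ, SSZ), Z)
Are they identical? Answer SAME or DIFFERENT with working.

Answer: DIFFERENT — A ⇓ SSSZ, B ⇓ S^6(Z)

Reduction:
Term A:
  start: mul(SSSZ, add(add(SZ, Z), Z))
  →1  add(add(add(SZ, Z), Z), mul(SSZ, add(add(SZ, Z), Z)))
  →2  add(add(S(add(Z, Z)), Z), mul(SSZ, add(add(SZ, Z), Z)))
  →3  add(S(add(add(Z, Z), Z)), mul(SSZ, add(add(SZ, Z), Z)))
  →4  S(add(add(add(Z, Z), Z), mul(SSZ, add(add(SZ, Z), Z))))
  →5  S(add(add(Z, Z), mul(SSZ, add(add(SZ, Z), Z))))
  →6  S(add(Z, mul(SSZ, add(add(SZ, Z), Z))))
  →7  S(mul(SSZ, add(add(SZ, Z), Z)))
  →8  S(add(add(add(SZ, Z), Z), mul(SZ, add(add(SZ, Z), Z))))
  →9  S(add(add(S(add(Z, Z)), Z), mul(SZ, add(add(SZ, Z), Z))))
  →10  S(add(S(add(add(Z, Z), Z)), mul(SZ, add(add(SZ, Z), Z))))
  →11  S(S(add(add(add(Z, Z), Z), mul(SZ, add(add(SZ, Z), Z)))))
  →12  S(S(add(add(Z, Z), mul(SZ, add(add(SZ, Z), Z)))))
  →13  S(S(add(Z, mul(SZ, add(add(SZ, Z), Z)))))
  →14  S(S(mul(SZ, add(add(SZ, Z), Z))))
  →15  S(S(add(add(add(SZ, Z), Z), mul(Z, add(add(SZ, Z), Z)))))
  →16  S(S(add(add(S(add(Z, Z)), Z), mul(Z, add(add(SZ, Z), Z)))))
  →17  S(S(add(S(add(add(Z, Z), Z)), mul(Z, add(add(SZ, Z), Z)))))
  →18  S(S(S(add(add(add(Z, Z), Z), mul(Z, add(add(SZ, Z), Z))))))
  →19  S(S(S(add(add(Z, Z), mul(Z, add(add(SZ, Z), Z))))))
  →20  S(S(S(add(Z, mul(Z, add(add(SZ, Z), Z))))))
  →21  S(S(S(mul(Z, add(add(SZ, Z), Z)))))
  →22  SSSZ

Term B:
  start: add(mul(SSSZ, SSZ), Z)
  →1  add(add(SSZ, mul(SSZ, SSZ)), Z)
  →2  add(S(add(SZ, mul(SSZ, SSZ))), Z)
  →3  S(add(add(SZ, mul(SSZ, SSZ)), Z))
  →4  S(add(S(add(Z, mul(SSZ, SSZ))), Z))
  →5  S(S(add(add(Z, mul(SSZ, SSZ)), Z)))
  →6  S(S(add(mul(SSZ, SSZ), Z)))
  →7  S(S(add(add(SSZ, mul(SZ, SSZ)), Z)))
  →8  S(S(add(S(add(SZ, mul(SZ, SSZ))), Z)))
  →9  S(S(S(add(add(SZ, mul(SZ, SSZ)), Z))))
  →10  S(S(S(add(S(add(Z, mul(SZ, SSZ))), Z))))
  →11  S(S(S(S(add(add(Z, mul(SZ, SSZ)), Z)))))
  →12  S(S(S(S(add(mul(SZ, SSZ), Z)))))
  →13  S(S(S(S(add(add(SSZ, mul(Z, SSZ)), Z)))))
  →14  S(S(S(S(add(S(add(SZ, mul(Z, SSZ))), Z)))))
  →15  S(S(S(S(S(add(add(SZ, mul(Z, SSZ)), Z))))))
  →16  S(S(S(S(S(add(S(add(Z, mul(Z, SSZ))), Z))))))
  →17  S(S(S(S(S(S(add(add(Z, mul(Z, SSZ)), Z)))))))
  →18  S(S(S(S(S(S(add(mul(Z, SSZ), Z)))))))
  →19  S(S(S(S(S(S(add(Z, Z)))))))
  →20  S^6(Z)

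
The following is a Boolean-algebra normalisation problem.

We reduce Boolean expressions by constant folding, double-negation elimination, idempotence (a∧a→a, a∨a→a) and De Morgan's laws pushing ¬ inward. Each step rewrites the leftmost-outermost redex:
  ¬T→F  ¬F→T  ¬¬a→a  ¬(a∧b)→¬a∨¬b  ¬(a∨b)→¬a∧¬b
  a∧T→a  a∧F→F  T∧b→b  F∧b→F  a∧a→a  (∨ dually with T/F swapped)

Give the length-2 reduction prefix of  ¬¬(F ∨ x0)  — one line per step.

Answer: after 2 steps: x0

Reduction:
  start: ¬¬(F ∨ x0)
  step 1: F ∨ x0
  step 2: x0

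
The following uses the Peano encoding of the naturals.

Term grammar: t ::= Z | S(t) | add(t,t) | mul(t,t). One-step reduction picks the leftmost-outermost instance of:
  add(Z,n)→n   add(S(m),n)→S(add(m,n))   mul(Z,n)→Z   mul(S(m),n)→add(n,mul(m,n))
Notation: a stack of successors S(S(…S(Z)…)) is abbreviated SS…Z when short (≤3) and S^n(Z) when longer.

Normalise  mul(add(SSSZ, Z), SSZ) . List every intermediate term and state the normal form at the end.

Answer: normal form = S^6(Z)  (in 17 steps)

Reduction:
  start: mul(add(SSSZ, Z), SSZ)
  →1  mul(S(add(SSZ, Z)), SSZ)
  →2  add(SSZ, mul(add(SSZ, Z), SSZ))
  →3  S(add(SZ, mul(add(SSZ, Z), SSZ)))
  →4  S(S(add(Z, mul(add(SSZ, Z), SSZ))))
  →5  S(S(mul(add(SSZ, Z), SSZ)))
  →6  S(S(mul(S(add(SZ, Z)), SSZ)))
  →7  S(S(add(SSZ, mul(add(SZ, Z), SSZ))))
  →8  S(S(S(add(SZ, mul(add(SZ, Z), SSZ)))))
  →9  S(S(S(S(add(Z, mul(add(SZ, Z), SSZ))))))
  →10  S(S(S(S(mul(add(SZ, Z), SSZ)))))
  →11  S(S(S(S(mul(S(add(Z, Z)), SSZ)))))
  →12  S(S(S(S(add(SSZ, mul(add(Z, Z), SSZ))))))
  →13  S(S(S(S(S(add(SZ, mul(add(Z, Z), SSZ)))))))
  →14  S(S(S(S(S(S(add(Z, mul(add(Z, Z), SSZ))))))))
  →15  S(S(S(S(S(S(mul(add(Z, Z), SSZ)))))))
  →16  S(S(S(S(S(S(mul(Z, SSZ)))))))
  →17  S^6(Z)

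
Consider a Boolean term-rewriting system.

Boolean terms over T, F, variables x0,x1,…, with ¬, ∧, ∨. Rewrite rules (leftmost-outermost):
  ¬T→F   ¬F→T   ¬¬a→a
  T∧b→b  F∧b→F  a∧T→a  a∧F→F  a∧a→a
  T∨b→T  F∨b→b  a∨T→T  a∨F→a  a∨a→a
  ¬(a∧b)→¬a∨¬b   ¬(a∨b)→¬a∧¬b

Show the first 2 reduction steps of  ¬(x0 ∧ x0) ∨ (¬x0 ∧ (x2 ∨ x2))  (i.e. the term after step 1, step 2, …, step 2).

Answer: after 2 steps: ¬x0 ∨ (¬x0 ∧ (x2 ∨ x2))

Derivation:
  start: ¬(x0 ∧ x0) ∨ (¬x0 ∧ (x2 ∨ x2))
  step 1: (¬x0 ∨ ¬x0) ∨ (¬x0 ∧ (x2 ∨ x2))
  step 2: ¬x0 ∨ (¬x0 ∧ (x2 ∨ x2))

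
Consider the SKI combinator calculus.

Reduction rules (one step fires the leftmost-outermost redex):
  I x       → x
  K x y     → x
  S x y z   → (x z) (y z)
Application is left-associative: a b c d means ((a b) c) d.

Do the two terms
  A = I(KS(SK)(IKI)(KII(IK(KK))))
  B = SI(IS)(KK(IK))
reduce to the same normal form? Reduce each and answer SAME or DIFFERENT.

Answer: DIFFERENT — A ⇓ S(KI)(K(KK)), B ⇓ K(SK)

Working:
Term A:
  start: I(KS(SK)(IKI)(KII(IK(KK))))
  →1  KS(SK)(IKI)(KII(IK(KK)))
  →2  S(IKI)(KII(IK(KK)))
  →3  S(KI)(KII(IK(KK)))
  →4  S(KI)(I(IK(KK)))
  →5  S(KI)(IK(KK))
  →6  S(KI)(K(KK))

Term B:
  start: SI(IS)(KK(IK))
  →1  I(KK(IK))(IS(KK(IK)))
  →2  KK(IK)(IS(KK(IK)))
  →3  K(IS(KK(IK)))
  →4  K(S(KK(IK)))
  →5  K(SK)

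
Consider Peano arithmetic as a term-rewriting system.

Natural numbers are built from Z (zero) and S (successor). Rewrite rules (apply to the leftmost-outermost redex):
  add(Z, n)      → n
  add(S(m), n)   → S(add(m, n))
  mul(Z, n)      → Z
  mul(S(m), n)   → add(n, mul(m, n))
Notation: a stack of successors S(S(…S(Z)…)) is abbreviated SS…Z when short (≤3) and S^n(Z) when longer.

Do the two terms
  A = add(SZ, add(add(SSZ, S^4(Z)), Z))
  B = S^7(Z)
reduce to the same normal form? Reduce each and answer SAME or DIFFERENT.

Answer: SAME — A ⇓ S^7(Z), B ⇓ S^7(Z)

Reduction:
Term A:
  start: add(SZ, add(add(SSZ, S^4(Z)), Z))
  [1] S(add(Z, add(add(SSZ, S^4(Z)), Z)))
  [2] S(add(add(SSZ, S^4(Z)), Z))
  [3] S(add(S(add(SZ, S^4(Z))), Z))
  [4] S(S(add(add(SZ, S^4(Z)), Z)))
  [5] S(S(add(S(add(Z, S^4(Z))), Z)))
  [6] S(S(S(add(add(Z, S^4(Z)), Z))))
  [7] S(S(S(add(S^4(Z), Z))))
  [8] S(S(S(S(add(SSSZ, Z)))))
  [9] S(S(S(S(S(add(SSZ, Z))))))
  [10] S(S(S(S(S(S(add(SZ, Z)))))))
  [11] S(S(S(S(S(S(S(add(Z, Z))))))))
  [12] S^7(Z)

Term B:
  start: S^7(Z)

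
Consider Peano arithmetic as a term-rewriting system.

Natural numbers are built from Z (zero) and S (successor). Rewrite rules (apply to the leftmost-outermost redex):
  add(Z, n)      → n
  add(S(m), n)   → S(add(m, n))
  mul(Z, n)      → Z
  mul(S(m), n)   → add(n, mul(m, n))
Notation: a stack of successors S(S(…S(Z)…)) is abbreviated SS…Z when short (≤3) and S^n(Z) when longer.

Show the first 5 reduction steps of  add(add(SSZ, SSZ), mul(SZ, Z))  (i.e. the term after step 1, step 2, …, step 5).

  start: add(add(SSZ, SSZ), mul(SZ, Z))
  step 1: add(S(add(SZ, SSZ)), mul(SZ, Z))
  step 2: S(add(add(SZ, SSZ), mul(SZ, Z)))
  step 3: S(add(S(add(Z, SSZ)), mul(SZ, Z)))
  step 4: S(S(add(add(Z, SSZ), mul(SZ, Z))))
  step 5: S(S(add(SSZ, mul(SZ, Z))))

Answer: after 5 steps: S(S(add(SSZ, mul(SZ, Z))))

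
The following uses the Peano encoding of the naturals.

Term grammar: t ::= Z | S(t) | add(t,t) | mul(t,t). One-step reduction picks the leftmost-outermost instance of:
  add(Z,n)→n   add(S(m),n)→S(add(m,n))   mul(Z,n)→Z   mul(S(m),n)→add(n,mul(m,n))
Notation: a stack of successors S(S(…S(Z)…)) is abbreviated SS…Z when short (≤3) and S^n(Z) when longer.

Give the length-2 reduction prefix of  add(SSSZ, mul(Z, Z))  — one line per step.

  start: add(SSSZ, mul(Z, Z))
  →1  S(add(SSZ, mul(Z, Z)))
  →2  S(S(add(SZ, mul(Z, Z))))

Answer: after 2 steps: S(S(add(SZ, mul(Z, Z))))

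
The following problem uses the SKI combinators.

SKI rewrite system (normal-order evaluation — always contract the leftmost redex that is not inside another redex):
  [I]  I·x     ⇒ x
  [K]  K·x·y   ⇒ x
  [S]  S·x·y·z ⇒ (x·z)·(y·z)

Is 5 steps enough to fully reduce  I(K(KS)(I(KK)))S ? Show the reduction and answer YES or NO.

Answer: YES — reaches normal form S in 3 ≤ 5 steps

Reduction:
  start: I(K(KS)(I(KK)))S
  →1  K(KS)(I(KK))S
  →2  KSS
  →3  S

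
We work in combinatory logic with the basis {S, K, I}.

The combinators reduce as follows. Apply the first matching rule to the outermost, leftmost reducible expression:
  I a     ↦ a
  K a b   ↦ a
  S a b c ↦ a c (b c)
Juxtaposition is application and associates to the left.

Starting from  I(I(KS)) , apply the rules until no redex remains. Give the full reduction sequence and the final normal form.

  start: I(I(KS))
  [1] I(KS)
  [2] KS

Answer: normal form = KS  (in 2 steps)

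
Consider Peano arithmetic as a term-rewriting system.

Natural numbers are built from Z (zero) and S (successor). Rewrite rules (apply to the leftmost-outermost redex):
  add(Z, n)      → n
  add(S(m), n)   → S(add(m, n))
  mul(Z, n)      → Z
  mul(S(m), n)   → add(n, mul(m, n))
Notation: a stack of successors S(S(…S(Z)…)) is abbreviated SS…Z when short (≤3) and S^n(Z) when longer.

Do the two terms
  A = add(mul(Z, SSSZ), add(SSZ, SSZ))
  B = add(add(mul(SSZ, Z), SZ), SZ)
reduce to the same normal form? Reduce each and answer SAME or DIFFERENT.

Term A:
  start: add(mul(Z, SSSZ), add(SSZ, SSZ))
  step 1: add(Z, add(SSZ, SSZ))
  step 2: add(SSZ, SSZ)
  step 3: S(add(SZ, SSZ))
  step 4: S(S(add(Z, SSZ)))
  step 5: S^4(Z)

Term B:
  start: add(add(mul(SSZ, Z), SZ), SZ)
  step 1: add(add(add(Z, mul(SZ, Z)), SZ), SZ)
  step 2: add(add(mul(SZ, Z), SZ), SZ)
  step 3: add(add(add(Z, mul(Z, Z)), SZ), SZ)
  step 4: add(add(mul(Z, Z), SZ), SZ)
  step 5: add(add(Z, SZ), SZ)
  step 6: add(SZ, SZ)
  step 7: S(add(Z, SZ))
  step 8: SSZ

Answer: DIFFERENT — A ⇓ S^4(Z), B ⇓ SSZ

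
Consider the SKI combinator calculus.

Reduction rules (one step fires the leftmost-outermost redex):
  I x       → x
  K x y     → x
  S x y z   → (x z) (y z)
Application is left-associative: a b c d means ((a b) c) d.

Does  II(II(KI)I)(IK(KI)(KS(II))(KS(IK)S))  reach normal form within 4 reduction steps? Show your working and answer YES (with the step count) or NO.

Answer: NO — after 4 steps the term is KII(IK(KI)(KS(II))(KS(IK)S)), not yet normal

Derivation:
  start: II(II(KI)I)(IK(KI)(KS(II))(KS(IK)S))
  step 1: I(II(KI)I)(IK(KI)(KS(II))(KS(IK)S))
  step 2: II(KI)I(IK(KI)(KS(II))(KS(IK)S))
  step 3: I(KI)I(IK(KI)(KS(II))(KS(IK)S))
  step 4: KII(IK(KI)(KS(II))(KS(IK)S))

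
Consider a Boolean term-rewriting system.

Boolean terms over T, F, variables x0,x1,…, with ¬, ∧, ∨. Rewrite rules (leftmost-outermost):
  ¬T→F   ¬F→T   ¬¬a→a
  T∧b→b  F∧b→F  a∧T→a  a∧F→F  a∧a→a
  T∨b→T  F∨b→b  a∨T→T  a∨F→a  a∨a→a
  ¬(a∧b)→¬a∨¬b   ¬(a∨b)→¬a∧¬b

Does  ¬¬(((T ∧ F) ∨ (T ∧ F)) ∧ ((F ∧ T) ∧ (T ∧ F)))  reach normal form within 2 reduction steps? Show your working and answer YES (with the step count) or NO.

  start: ¬¬(((T ∧ F) ∨ (T ∧ F)) ∧ ((F ∧ T) ∧ (T ∧ F)))
  →1  ((T ∧ F) ∨ (T ∧ F)) ∧ ((F ∧ T) ∧ (T ∧ F))
  →2  (T ∧ F) ∧ ((F ∧ T) ∧ (T ∧ F))

Answer: NO — after 2 steps the term is (T ∧ F) ∧ ((F ∧ T) ∧ (T ∧ F)), not yet normal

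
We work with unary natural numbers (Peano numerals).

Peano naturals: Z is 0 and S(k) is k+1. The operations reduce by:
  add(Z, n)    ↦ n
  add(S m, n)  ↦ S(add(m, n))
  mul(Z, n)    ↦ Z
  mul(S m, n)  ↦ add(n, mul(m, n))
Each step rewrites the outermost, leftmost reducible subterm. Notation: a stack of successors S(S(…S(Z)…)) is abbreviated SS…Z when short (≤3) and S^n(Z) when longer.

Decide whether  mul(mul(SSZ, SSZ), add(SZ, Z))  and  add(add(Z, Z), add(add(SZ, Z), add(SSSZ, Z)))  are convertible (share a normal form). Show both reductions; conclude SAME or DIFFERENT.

Answer: SAME — A ⇓ S^4(Z), B ⇓ S^4(Z)

Derivation:
Term A:
  start: mul(mul(SSZ, SSZ), add(SZ, Z))
  →1  mul(add(SSZ, mul(SZ, SSZ)), add(SZ, Z))
  →2  mul(S(add(SZ, mul(SZ, SSZ))), add(SZ, Z))
  →3  add(add(SZ, Z), mul(add(SZ, mul(SZ, SSZ)), add(SZ, Z)))
  →4  add(S(add(Z, Z)), mul(add(SZ, mul(SZ, SSZ)), add(SZ, Z)))
  →5  S(add(add(Z, Z), mul(add(SZ, mul(SZ, SSZ)), add(SZ, Z))))
  →6  S(add(Z, mul(add(SZ, mul(SZ, SSZ)), add(SZ, Z))))
  →7  S(mul(add(SZ, mul(SZ, SSZ)), add(SZ, Z)))
  →8  S(mul(S(add(Z, mul(SZ, SSZ))), add(SZ, Z)))
  →9  S(add(add(SZ, Z), mul(add(Z, mul(SZ, SSZ)), add(SZ, Z))))
  →10  S(add(S(add(Z, Z)), mul(add(Z, mul(SZ, SSZ)), add(SZ, Z))))
  →11  S(S(add(add(Z, Z), mul(add(Z, mul(SZ, SSZ)), add(SZ, Z)))))
  →12  S(S(add(Z, mul(add(Z, mul(SZ, SSZ)), add(SZ, Z)))))
  →13  S(S(mul(add(Z, mul(SZ, SSZ)), add(SZ, Z))))
  →14  S(S(mul(mul(SZ, SSZ), add(SZ, Z))))
  →15  S(S(mul(add(SSZ, mul(Z, SSZ)), add(SZ, Z))))
  →16  S(S(mul(S(add(SZ, mul(Z, SSZ))), add(SZ, Z))))
  →17  S(S(add(add(SZ, Z), mul(add(SZ, mul(Z, SSZ)), add(SZ, Z)))))
  →18  S(S(add(S(add(Z, Z)), mul(add(SZ, mul(Z, SSZ)), add(SZ, Z)))))
  →19  S(S(S(add(add(Z, Z), mul(add(SZ, mul(Z, SSZ)), add(SZ, Z))))))
  →20  S(S(S(add(Z, mul(add(SZ, mul(Z, SSZ)), add(SZ, Z))))))
  →21  S(S(S(mul(add(SZ, mul(Z, SSZ)), add(SZ, Z)))))
  →22  S(S(S(mul(S(add(Z, mul(Z, SSZ))), add(SZ, Z)))))
  →23  S(S(S(add(add(SZ, Z), mul(add(Z, mul(Z, SSZ)), add(SZ, Z))))))
  →24  S(S(S(add(S(add(Z, Z)), mul(add(Z, mul(Z, SSZ)), add(SZ, Z))))))
  →25  S(S(S(S(add(add(Z, Z), mul(add(Z, mul(Z, SSZ)), add(SZ, Z)))))))
  →26  S(S(S(S(add(Z, mul(add(Z, mul(Z, SSZ)), add(SZ, Z)))))))
  →27  S(S(S(S(mul(add(Z, mul(Z, SSZ)), add(SZ, Z))))))
  →28  S(S(S(S(mul(mul(Z, SSZ), add(SZ, Z))))))
  →29  S(S(S(S(mul(Z, add(SZ, Z))))))
  →30  S^4(Z)

Term B:
  start: add(add(Z, Z), add(add(SZ, Z), add(SSSZ, Z)))
  →1  add(Z, add(add(SZ, Z), add(SSSZ, Z)))
  →2  add(add(SZ, Z), add(SSSZ, Z))
  →3  add(S(add(Z, Z)), add(SSSZ, Z))
  →4  S(add(add(Z, Z), add(SSSZ, Z)))
  →5  S(add(Z, add(SSSZ, Z)))
  →6  S(add(SSSZ, Z))
  →7  S(S(add(SSZ, Z)))
  →8  S(S(S(add(SZ, Z))))
  →9  S(S(S(S(add(Z, Z)))))
  →10  S^4(Z)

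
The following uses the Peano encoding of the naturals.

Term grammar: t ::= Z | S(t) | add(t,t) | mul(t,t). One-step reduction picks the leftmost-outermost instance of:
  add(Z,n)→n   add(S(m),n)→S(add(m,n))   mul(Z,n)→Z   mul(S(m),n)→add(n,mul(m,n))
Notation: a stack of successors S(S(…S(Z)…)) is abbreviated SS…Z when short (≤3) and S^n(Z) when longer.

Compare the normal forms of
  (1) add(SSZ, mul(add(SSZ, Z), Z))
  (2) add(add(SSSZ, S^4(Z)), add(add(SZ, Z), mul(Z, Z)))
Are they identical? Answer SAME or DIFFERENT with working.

Answer: DIFFERENT — A ⇓ SSZ, B ⇓ S^8(Z)

Derivation:
Term A:
  start: add(SSZ, mul(add(SSZ, Z), Z))
  [1] S(add(SZ, mul(add(SSZ, Z), Z)))
  [2] S(S(add(Z, mul(add(SSZ, Z), Z))))
  [3] S(S(mul(add(SSZ, Z), Z)))
  [4] S(S(mul(S(add(SZ, Z)), Z)))
  [5] S(S(add(Z, mul(add(SZ, Z), Z))))
  [6] S(S(mul(add(SZ, Z), Z)))
  [7] S(S(mul(S(add(Z, Z)), Z)))
  [8] S(S(add(Z, mul(add(Z, Z), Z))))
  [9] S(S(mul(add(Z, Z), Z)))
  [10] S(S(mul(Z, Z)))
  [11] SSZ

Term B:
  start: add(add(SSSZ, S^4(Z)), add(add(SZ, Z), mul(Z, Z)))
  [1] add(S(add(SSZ, S^4(Z))), add(add(SZ, Z), mul(Z, Z)))
  [2] S(add(add(SSZ, S^4(Z)), add(add(SZ, Z), mul(Z, Z))))
  [3] S(add(S(add(SZ, S^4(Z))), add(add(SZ, Z), mul(Z, Z))))
  [4] S(S(add(add(SZ, S^4(Z)), add(add(SZ, Z), mul(Z, Z)))))
  [5] S(S(add(S(add(Z, S^4(Z))), add(add(SZ, Z), mul(Z, Z)))))
  [6] S(S(S(add(add(Z, S^4(Z)), add(add(SZ, Z), mul(Z, Z))))))
  [7] S(S(S(add(S^4(Z), add(add(SZ, Z), mul(Z, Z))))))
  [8] S(S(S(S(add(SSSZ, add(add(SZ, Z), mul(Z, Z)))))))
  [9] S(S(S(S(S(add(SSZ, add(add(SZ, Z), mul(Z, Z))))))))
  [10] S(S(S(S(S(S(add(SZ, add(add(SZ, Z), mul(Z, Z)))))))))
  [11] S(S(S(S(S(S(S(add(Z, add(add(SZ, Z), mul(Z, Z))))))))))
  [12] S(S(S(S(S(S(S(add(add(SZ, Z), mul(Z, Z)))))))))
  [13] S(S(S(S(S(S(S(add(S(add(Z, Z)), mul(Z, Z)))))))))
  [14] S(S(S(S(S(S(S(S(add(add(Z, Z), mul(Z, Z))))))))))
  [15] S(S(S(S(S(S(S(S(add(Z, mul(Z, Z))))))))))
  [16] S(S(S(S(S(S(S(S(mul(Z, Z)))))))))
  [17] S^8(Z)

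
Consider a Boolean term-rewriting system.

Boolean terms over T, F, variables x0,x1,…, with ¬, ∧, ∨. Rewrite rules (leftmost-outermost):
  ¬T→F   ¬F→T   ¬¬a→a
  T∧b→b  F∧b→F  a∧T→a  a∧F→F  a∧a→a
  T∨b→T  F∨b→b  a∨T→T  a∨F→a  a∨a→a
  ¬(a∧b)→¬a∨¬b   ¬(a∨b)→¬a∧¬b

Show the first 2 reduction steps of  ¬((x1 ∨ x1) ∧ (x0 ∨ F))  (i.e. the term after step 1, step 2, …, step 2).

Answer: after 2 steps: (¬x1 ∧ ¬x1) ∨ ¬(x0 ∨ F)

Reduction:
  start: ¬((x1 ∨ x1) ∧ (x0 ∨ F))
  [1] ¬(x1 ∨ x1) ∨ ¬(x0 ∨ F)
  [2] (¬x1 ∧ ¬x1) ∨ ¬(x0 ∨ F)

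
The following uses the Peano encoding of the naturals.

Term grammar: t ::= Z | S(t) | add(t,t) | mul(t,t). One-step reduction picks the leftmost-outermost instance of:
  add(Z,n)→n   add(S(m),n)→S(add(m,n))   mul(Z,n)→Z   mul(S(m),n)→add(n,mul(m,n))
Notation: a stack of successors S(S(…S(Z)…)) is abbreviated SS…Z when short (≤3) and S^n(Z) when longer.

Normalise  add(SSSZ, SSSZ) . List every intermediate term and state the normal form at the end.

  start: add(SSSZ, SSSZ)
  step 1: S(add(SSZ, SSSZ))
  step 2: S(S(add(SZ, SSSZ)))
  step 3: S(S(S(add(Z, SSSZ))))
  step 4: S^6(Z)

Answer: normal form = S^6(Z)  (in 4 steps)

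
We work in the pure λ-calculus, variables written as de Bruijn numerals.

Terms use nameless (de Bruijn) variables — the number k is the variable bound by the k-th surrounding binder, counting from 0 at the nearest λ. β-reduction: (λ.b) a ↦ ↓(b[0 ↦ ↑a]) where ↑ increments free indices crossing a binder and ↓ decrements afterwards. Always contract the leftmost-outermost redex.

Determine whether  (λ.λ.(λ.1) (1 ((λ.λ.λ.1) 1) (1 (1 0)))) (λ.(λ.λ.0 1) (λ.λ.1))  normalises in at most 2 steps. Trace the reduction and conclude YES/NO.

Answer: YES — reaches normal form λ.0 in 2 ≤ 2 steps

Reduction:
  start: (λ.λ.(λ.1) (1 ((λ.λ.λ.1) 1) (1 (1 0)))) (λ.(λ.λ.0 1) (λ.λ.1))
  [1] λ.(λ.1) ((λ.(λ.λ.0 1) (λ.λ.1)) ((λ.λ.λ.1) (λ.(λ.λ.0 1) (λ.λ.1))) ((λ.(λ.λ.0 1) (λ.λ.1)) ((λ.(λ.λ.0 1) (λ.λ.1)) 0)))
  [2] λ.0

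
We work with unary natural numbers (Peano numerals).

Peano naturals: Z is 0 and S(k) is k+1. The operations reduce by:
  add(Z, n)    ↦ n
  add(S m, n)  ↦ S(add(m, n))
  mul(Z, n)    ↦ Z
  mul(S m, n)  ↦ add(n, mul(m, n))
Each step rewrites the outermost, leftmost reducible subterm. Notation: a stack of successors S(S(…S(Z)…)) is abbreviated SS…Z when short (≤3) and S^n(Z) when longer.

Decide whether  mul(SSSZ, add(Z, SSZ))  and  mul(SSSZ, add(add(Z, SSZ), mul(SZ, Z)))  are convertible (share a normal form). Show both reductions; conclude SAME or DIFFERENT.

Term A:
  start: mul(SSSZ, add(Z, SSZ))
  →1  add(add(Z, SSZ), mul(SSZ, add(Z, SSZ)))
  →2  add(SSZ, mul(SSZ, add(Z, SSZ)))
  →3  S(add(SZ, mul(SSZ, add(Z, SSZ))))
  →4  S(S(add(Z, mul(SSZ, add(Z, SSZ)))))
  →5  S(S(mul(SSZ, add(Z, SSZ))))
  →6  S(S(add(add(Z, SSZ), mul(SZ, add(Z, SSZ)))))
  →7  S(S(add(SSZ, mul(SZ, add(Z, SSZ)))))
  →8  S(S(S(add(SZ, mul(SZ, add(Z, SSZ))))))
  →9  S(S(S(S(add(Z, mul(SZ, add(Z, SSZ)))))))
  →10  S(S(S(S(mul(SZ, add(Z, SSZ))))))
  →11  S(S(S(S(add(add(Z, SSZ), mul(Z, add(Z, SSZ)))))))
  →12  S(S(S(S(add(SSZ, mul(Z, add(Z, SSZ)))))))
  →13  S(S(S(S(S(add(SZ, mul(Z, add(Z, SSZ))))))))
  →14  S(S(S(S(S(S(add(Z, mul(Z, add(Z, SSZ)))))))))
  →15  S(S(S(S(S(S(mul(Z, add(Z, SSZ))))))))
  →16  S^6(Z)

Term B:
  start: mul(SSSZ, add(add(Z, SSZ), mul(SZ, Z)))
  →1  add(add(add(Z, SSZ), mul(SZ, Z)), mul(SSZ, add(add(Z, SSZ), mul(SZ, Z))))
  →2  add(add(SSZ, mul(SZ, Z)), mul(SSZ, add(add(Z, SSZ), mul(SZ, Z))))
  →3  add(S(add(SZ, mul(SZ, Z))), mul(SSZ, add(add(Z, SSZ), mul(SZ, Z))))
  →4  S(add(add(SZ, mul(SZ, Z)), mul(SSZ, add(add(Z, SSZ), mul(SZ, Z)))))
  →5  S(add(S(add(Z, mul(SZ, Z))), mul(SSZ, add(add(Z, SSZ), mul(SZ, Z)))))
  →6  S(S(add(add(Z, mul(SZ, Z)), mul(SSZ, add(add(Z, SSZ), mul(SZ, Z))))))
  →7  S(S(add(mul(SZ, Z), mul(SSZ, add(add(Z, SSZ), mul(SZ, Z))))))
  →8  S(S(add(add(Z, mul(Z, Z)), mul(SSZ, add(add(Z, SSZ), mul(SZ, Z))))))
  →9  S(S(add(mul(Z, Z), mul(SSZ, add(add(Z, SSZ), mul(SZ, Z))))))
  →10  S(S(add(Z, mul(SSZ, add(add(Z, SSZ), mul(SZ, Z))))))
  →11  S(S(mul(SSZ, add(add(Z, SSZ), mul(SZ, Z)))))
  →12  S(S(add(add(add(Z, SSZ), mul(SZ, Z)), mul(SZ, add(add(Z, SSZ), mul(SZ, Z))))))
  →13  S(S(add(add(SSZ, mul(SZ, Z)), mul(SZ, add(add(Z, SSZ), mul(SZ, Z))))))
  →14  S(S(add(S(add(SZ, mul(SZ, Z))), mul(SZ, add(add(Z, SSZ), mul(SZ, Z))))))
  →15  S(S(S(add(add(SZ, mul(SZ, Z)), mul(SZ, add(add(Z, SSZ), mul(SZ, Z)))))))
  →16  S(S(S(add(S(add(Z, mul(SZ, Z))), mul(SZ, add(add(Z, SSZ), mul(SZ, Z)))))))
  →17  S(S(S(S(add(add(Z, mul(SZ, Z)), mul(SZ, add(add(Z, SSZ), mul(SZ, Z))))))))
  →18  S(S(S(S(add(mul(SZ, Z), mul(SZ, add(add(Z, SSZ), mul(SZ, Z))))))))
  →19  S(S(S(S(add(add(Z, mul(Z, Z)), mul(SZ, add(add(Z, SSZ), mul(SZ, Z))))))))
  →20  S(S(S(S(add(mul(Z, Z), mul(SZ, add(add(Z, SSZ), mul(SZ, Z))))))))
  →21  S(S(S(S(add(Z, mul(SZ, add(add(Z, SSZ), mul(SZ, Z))))))))
  →22  S(S(S(S(mul(SZ, add(add(Z, SSZ), mul(SZ, Z)))))))
  →23  S(S(S(S(add(add(add(Z, SSZ), mul(SZ, Z)), mul(Z, add(add(Z, SSZ), mul(SZ, Z))))))))
  →24  S(S(S(S(add(add(SSZ, mul(SZ, Z)), mul(Z, add(add(Z, SSZ), mul(SZ, Z))))))))
  →25  S(S(S(S(add(S(add(SZ, mul(SZ, Z))), mul(Z, add(add(Z, SSZ), mul(SZ, Z))))))))
  →26  S(S(S(S(S(add(add(SZ, mul(SZ, Z)), mul(Z, add(add(Z, SSZ), mul(SZ, Z)))))))))
  →27  S(S(S(S(S(add(S(add(Z, mul(SZ, Z))), mul(Z, add(add(Z, SSZ), mul(SZ, Z)))))))))
  →28  S(S(S(S(S(S(add(add(Z, mul(SZ, Z)), mul(Z, add(add(Z, SSZ), mul(SZ, Z))))))))))
  →29  S(S(S(S(S(S(add(mul(SZ, Z), mul(Z, add(add(Z, SSZ), mul(SZ, Z))))))))))
  →30  S(S(S(S(S(S(add(add(Z, mul(Z, Z)), mul(Z, add(add(Z, SSZ), mul(SZ, Z))))))))))
  →31  S(S(S(S(S(S(add(mul(Z, Z), mul(Z, add(add(Z, SSZ), mul(SZ, Z))))))))))
  →32  S(S(S(S(S(S(add(Z, mul(Z, add(add(Z, SSZ), mul(SZ, Z))))))))))
  →33  S(S(S(S(S(S(mul(Z, add(add(Z, SSZ), mul(SZ, Z)))))))))
  →34  S^6(Z)

Answer: SAME — A ⇓ S^6(Z), B ⇓ S^6(Z)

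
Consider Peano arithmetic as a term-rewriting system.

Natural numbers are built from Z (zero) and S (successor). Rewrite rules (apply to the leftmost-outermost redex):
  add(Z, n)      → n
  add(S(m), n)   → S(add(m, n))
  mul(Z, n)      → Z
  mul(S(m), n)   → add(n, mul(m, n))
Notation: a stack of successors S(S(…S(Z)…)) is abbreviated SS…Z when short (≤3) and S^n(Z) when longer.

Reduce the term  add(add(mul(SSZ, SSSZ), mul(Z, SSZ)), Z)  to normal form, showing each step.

Answer: normal form = S^6(Z)  (in 26 steps)

Reduction:
  start: add(add(mul(SSZ, SSSZ), mul(Z, SSZ)), Z)
  →1  add(add(add(SSSZ, mul(SZ, SSSZ)), mul(Z, SSZ)), Z)
  →2  add(add(S(add(SSZ, mul(SZ, SSSZ))), mul(Z, SSZ)), Z)
  →3  add(S(add(add(SSZ, mul(SZ, SSSZ)), mul(Z, SSZ))), Z)
  →4  S(add(add(add(SSZ, mul(SZ, SSSZ)), mul(Z, SSZ)), Z))
  →5  S(add(add(S(add(SZ, mul(SZ, SSSZ))), mul(Z, SSZ)), Z))
  →6  S(add(S(add(add(SZ, mul(SZ, SSSZ)), mul(Z, SSZ))), Z))
  →7  S(S(add(add(add(SZ, mul(SZ, SSSZ)), mul(Z, SSZ)), Z)))
  →8  S(S(add(add(S(add(Z, mul(SZ, SSSZ))), mul(Z, SSZ)), Z)))
  →9  S(S(add(S(add(add(Z, mul(SZ, SSSZ)), mul(Z, SSZ))), Z)))
  →10  S(S(S(add(add(add(Z, mul(SZ, SSSZ)), mul(Z, SSZ)), Z))))
  →11  S(S(S(add(add(mul(SZ, SSSZ), mul(Z, SSZ)), Z))))
  →12  S(S(S(add(add(add(SSSZ, mul(Z, SSSZ)), mul(Z, SSZ)), Z))))
  →13  S(S(S(add(add(S(add(SSZ, mul(Z, SSSZ))), mul(Z, SSZ)), Z))))
  →14  S(S(S(add(S(add(add(SSZ, mul(Z, SSSZ)), mul(Z, SSZ))), Z))))
  →15  S(S(S(S(add(add(add(SSZ, mul(Z, SSSZ)), mul(Z, SSZ)), Z)))))
  →16  S(S(S(S(add(add(S(add(SZ, mul(Z, SSSZ))), mul(Z, SSZ)), Z)))))
  →17  S(S(S(S(add(S(add(add(SZ, mul(Z, SSSZ)), mul(Z, SSZ))), Z)))))
  →18  S(S(S(S(S(add(add(add(SZ, mul(Z, SSSZ)), mul(Z, SSZ)), Z))))))
  →19  S(S(S(S(S(add(add(S(add(Z, mul(Z, SSSZ))), mul(Z, SSZ)), Z))))))
  →20  S(S(S(S(S(add(S(add(add(Z, mul(Z, SSSZ)), mul(Z, SSZ))), Z))))))
  →21  S(S(S(S(S(S(add(add(add(Z, mul(Z, SSSZ)), mul(Z, SSZ)), Z)))))))
  →22  S(S(S(S(S(S(add(add(mul(Z, SSSZ), mul(Z, SSZ)), Z)))))))
  →23  S(S(S(S(S(S(add(add(Z, mul(Z, SSZ)), Z)))))))
  →24  S(S(S(S(S(S(add(mul(Z, SSZ), Z)))))))
  →25  S(S(S(S(S(S(add(Z, Z)))))))
  →26  S^6(Z)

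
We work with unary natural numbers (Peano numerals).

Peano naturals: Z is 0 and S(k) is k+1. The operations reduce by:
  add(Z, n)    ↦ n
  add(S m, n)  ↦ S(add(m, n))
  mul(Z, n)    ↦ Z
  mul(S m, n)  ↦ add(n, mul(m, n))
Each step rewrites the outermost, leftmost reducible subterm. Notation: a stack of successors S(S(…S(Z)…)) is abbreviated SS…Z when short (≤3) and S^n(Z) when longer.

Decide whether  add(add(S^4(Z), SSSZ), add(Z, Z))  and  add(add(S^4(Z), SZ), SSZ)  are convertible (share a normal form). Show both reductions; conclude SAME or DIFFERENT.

Answer: SAME — A ⇓ S^7(Z), B ⇓ S^7(Z)

Derivation:
Term A:
  start: add(add(S^4(Z), SSSZ), add(Z, Z))
  step 1: add(S(add(SSSZ, SSSZ)), add(Z, Z))
  step 2: S(add(add(SSSZ, SSSZ), add(Z, Z)))
  step 3: S(add(S(add(SSZ, SSSZ)), add(Z, Z)))
  step 4: S(S(add(add(SSZ, SSSZ), add(Z, Z))))
  step 5: S(S(add(S(add(SZ, SSSZ)), add(Z, Z))))
  step 6: S(S(S(add(add(SZ, SSSZ), add(Z, Z)))))
  step 7: S(S(S(add(S(add(Z, SSSZ)), add(Z, Z)))))
  step 8: S(S(S(S(add(add(Z, SSSZ), add(Z, Z))))))
  step 9: S(S(S(S(add(SSSZ, add(Z, Z))))))
  step 10: S(S(S(S(S(add(SSZ, add(Z, Z)))))))
  step 11: S(S(S(S(S(S(add(SZ, add(Z, Z))))))))
  step 12: S(S(S(S(S(S(S(add(Z, add(Z, Z)))))))))
  step 13: S(S(S(S(S(S(S(add(Z, Z))))))))
  step 14: S^7(Z)

Term B:
  start: add(add(S^4(Z), SZ), SSZ)
  step 1: add(S(add(SSSZ, SZ)), SSZ)
  step 2: S(add(add(SSSZ, SZ), SSZ))
  step 3: S(add(S(add(SSZ, SZ)), SSZ))
  step 4: S(S(add(add(SSZ, SZ), SSZ)))
  step 5: S(S(add(S(add(SZ, SZ)), SSZ)))
  step 6: S(S(S(add(add(SZ, SZ), SSZ))))
  step 7: S(S(S(add(S(add(Z, SZ)), SSZ))))
  step 8: S(S(S(S(add(add(Z, SZ), SSZ)))))
  step 9: S(S(S(S(add(SZ, SSZ)))))
  step 10: S(S(S(S(S(add(Z, SSZ))))))
  step 11: S^7(Z)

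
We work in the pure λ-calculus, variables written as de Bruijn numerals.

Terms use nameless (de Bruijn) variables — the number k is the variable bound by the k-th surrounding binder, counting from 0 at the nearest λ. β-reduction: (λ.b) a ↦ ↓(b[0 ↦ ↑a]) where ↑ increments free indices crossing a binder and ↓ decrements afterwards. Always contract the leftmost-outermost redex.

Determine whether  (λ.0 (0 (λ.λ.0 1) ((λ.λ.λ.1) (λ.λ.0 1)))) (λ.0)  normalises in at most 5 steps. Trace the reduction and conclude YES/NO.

Answer: YES — reaches normal form λ.0 (λ.λ.1) in 5 ≤ 5 steps

Derivation:
  start: (λ.0 (0 (λ.λ.0 1) ((λ.λ.λ.1) (λ.λ.0 1)))) (λ.0)
  step 1: (λ.0) ((λ.0) (λ.λ.0 1) ((λ.λ.λ.1) (λ.λ.0 1)))
  step 2: (λ.0) (λ.λ.0 1) ((λ.λ.λ.1) (λ.λ.0 1))
  step 3: (λ.λ.0 1) ((λ.λ.λ.1) (λ.λ.0 1))
  step 4: λ.0 ((λ.λ.λ.1) (λ.λ.0 1))
  step 5: λ.0 (λ.λ.1)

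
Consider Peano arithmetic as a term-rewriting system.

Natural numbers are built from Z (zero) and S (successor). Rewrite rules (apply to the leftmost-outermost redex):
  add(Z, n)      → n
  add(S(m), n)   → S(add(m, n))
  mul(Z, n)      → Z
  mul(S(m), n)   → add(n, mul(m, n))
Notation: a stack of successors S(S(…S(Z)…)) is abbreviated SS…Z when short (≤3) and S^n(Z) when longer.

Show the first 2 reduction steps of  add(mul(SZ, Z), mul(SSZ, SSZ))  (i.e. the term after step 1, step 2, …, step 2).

  start: add(mul(SZ, Z), mul(SSZ, SSZ))
  [1] add(add(Z, mul(Z, Z)), mul(SSZ, SSZ))
  [2] add(mul(Z, Z), mul(SSZ, SSZ))

Answer: after 2 steps: add(mul(Z, Z), mul(SSZ, SSZ))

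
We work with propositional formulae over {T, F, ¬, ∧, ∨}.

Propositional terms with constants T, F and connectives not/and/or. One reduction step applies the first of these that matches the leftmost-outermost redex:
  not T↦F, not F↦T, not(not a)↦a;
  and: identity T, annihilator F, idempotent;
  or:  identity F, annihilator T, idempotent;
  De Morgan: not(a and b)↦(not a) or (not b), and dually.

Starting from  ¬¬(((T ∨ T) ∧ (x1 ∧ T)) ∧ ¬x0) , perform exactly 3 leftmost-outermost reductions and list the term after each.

Answer: after 3 steps: (x1 ∧ T) ∧ ¬x0

Working:
  start: ¬¬(((T ∨ T) ∧ (x1 ∧ T)) ∧ ¬x0)
  step 1: ((T ∨ T) ∧ (x1 ∧ T)) ∧ ¬x0
  step 2: (T ∧ (x1 ∧ T)) ∧ ¬x0
  step 3: (x1 ∧ T) ∧ ¬x0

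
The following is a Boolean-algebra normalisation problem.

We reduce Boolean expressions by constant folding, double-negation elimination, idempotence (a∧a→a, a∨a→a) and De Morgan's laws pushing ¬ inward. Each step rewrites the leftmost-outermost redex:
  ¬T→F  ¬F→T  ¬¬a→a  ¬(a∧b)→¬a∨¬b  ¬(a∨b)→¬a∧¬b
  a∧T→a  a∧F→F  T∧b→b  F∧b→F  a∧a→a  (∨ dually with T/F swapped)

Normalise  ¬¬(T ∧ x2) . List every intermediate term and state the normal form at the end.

  start: ¬¬(T ∧ x2)
  step 1: T ∧ x2
  step 2: x2

Answer: normal form = x2  (in 2 steps)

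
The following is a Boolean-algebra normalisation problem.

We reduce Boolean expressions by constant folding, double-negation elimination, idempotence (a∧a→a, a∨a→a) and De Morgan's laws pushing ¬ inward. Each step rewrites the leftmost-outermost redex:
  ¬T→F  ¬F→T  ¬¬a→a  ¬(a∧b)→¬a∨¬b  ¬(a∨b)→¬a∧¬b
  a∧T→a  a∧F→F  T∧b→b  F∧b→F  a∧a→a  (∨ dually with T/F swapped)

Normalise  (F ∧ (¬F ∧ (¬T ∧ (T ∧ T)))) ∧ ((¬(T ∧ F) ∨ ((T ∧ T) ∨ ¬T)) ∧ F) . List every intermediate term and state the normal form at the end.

  start: (F ∧ (¬F ∧ (¬T ∧ (T ∧ T)))) ∧ ((¬(T ∧ F) ∨ ((T ∧ T) ∨ ¬T)) ∧ F)
  [1] F ∧ ((¬(T ∧ F) ∨ ((T ∧ T) ∨ ¬T)) ∧ F)
  [2] F

Answer: normal form = F  (in 2 steps)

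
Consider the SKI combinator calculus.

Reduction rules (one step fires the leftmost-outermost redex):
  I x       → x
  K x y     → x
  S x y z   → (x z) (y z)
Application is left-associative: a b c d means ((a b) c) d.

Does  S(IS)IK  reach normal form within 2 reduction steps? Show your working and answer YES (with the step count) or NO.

  start: S(IS)IK
  →1  ISK(IK)
  →2  SK(IK)

Answer: NO — after 2 steps the term is SK(IK), not yet normal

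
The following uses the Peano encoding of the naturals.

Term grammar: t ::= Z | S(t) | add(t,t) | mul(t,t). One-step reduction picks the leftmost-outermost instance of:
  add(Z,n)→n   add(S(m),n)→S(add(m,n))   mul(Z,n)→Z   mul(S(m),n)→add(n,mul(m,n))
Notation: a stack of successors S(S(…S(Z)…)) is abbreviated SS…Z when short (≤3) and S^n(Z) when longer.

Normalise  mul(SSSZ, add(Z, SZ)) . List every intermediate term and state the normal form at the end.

  start: mul(SSSZ, add(Z, SZ))
  step 1: add(add(Z, SZ), mul(SSZ, add(Z, SZ)))
  step 2: add(SZ, mul(SSZ, add(Z, SZ)))
  step 3: S(add(Z, mul(SSZ, add(Z, SZ))))
  step 4: S(mul(SSZ, add(Z, SZ)))
  step 5: S(add(add(Z, SZ), mul(SZ, add(Z, SZ))))
  step 6: S(add(SZ, mul(SZ, add(Z, SZ))))
  step 7: S(S(add(Z, mul(SZ, add(Z, SZ)))))
  step 8: S(S(mul(SZ, add(Z, SZ))))
  step 9: S(S(add(add(Z, SZ), mul(Z, add(Z, SZ)))))
  step 10: S(S(add(SZ, mul(Z, add(Z, SZ)))))
  step 11: S(S(S(add(Z, mul(Z, add(Z, SZ))))))
  step 12: S(S(S(mul(Z, add(Z, SZ)))))
  step 13: SSSZ

Answer: normal form = SSSZ  (in 13 steps)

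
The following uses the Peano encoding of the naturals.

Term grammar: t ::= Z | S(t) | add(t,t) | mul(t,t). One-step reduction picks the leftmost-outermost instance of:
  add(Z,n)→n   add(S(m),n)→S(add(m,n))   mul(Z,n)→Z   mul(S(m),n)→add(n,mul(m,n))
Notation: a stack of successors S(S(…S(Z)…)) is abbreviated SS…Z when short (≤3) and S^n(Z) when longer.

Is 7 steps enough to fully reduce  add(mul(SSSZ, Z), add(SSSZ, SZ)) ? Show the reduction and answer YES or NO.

  start: add(mul(SSSZ, Z), add(SSSZ, SZ))
  [1] add(add(Z, mul(SSZ, Z)), add(SSSZ, SZ))
  [2] add(mul(SSZ, Z), add(SSSZ, SZ))
  [3] add(add(Z, mul(SZ, Z)), add(SSSZ, SZ))
  [4] add(mul(SZ, Z), add(SSSZ, SZ))
  [5] add(add(Z, mul(Z, Z)), add(SSSZ, SZ))
  [6] add(mul(Z, Z), add(SSSZ, SZ))
  [7] add(Z, add(SSSZ, SZ))

Answer: NO — after 7 steps the term is add(Z, add(SSSZ, SZ)), not yet normal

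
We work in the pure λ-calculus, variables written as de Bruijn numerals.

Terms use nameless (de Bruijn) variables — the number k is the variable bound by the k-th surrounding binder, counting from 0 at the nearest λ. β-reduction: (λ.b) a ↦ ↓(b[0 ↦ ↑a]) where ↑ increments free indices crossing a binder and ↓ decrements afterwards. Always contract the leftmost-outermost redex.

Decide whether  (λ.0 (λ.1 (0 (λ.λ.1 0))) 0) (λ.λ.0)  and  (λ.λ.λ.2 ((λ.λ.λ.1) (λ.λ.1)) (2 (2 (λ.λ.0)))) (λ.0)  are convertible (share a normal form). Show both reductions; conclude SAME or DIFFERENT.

Answer: DIFFERENT — A ⇓ λ.λ.0, B ⇓ λ.λ.λ.λ.λ.0

Derivation:
Term A:
  start: (λ.0 (λ.1 (0 (λ.λ.1 0))) 0) (λ.λ.0)
  [1] (λ.λ.0) (λ.(λ.λ.0) (0 (λ.λ.1 0))) (λ.λ.0)
  [2] (λ.0) (λ.λ.0)
  [3] λ.λ.0

Term B:
  start: (λ.λ.λ.2 ((λ.λ.λ.1) (λ.λ.1)) (2 (2 (λ.λ.0)))) (λ.0)
  [1] λ.λ.(λ.0) ((λ.λ.λ.1) (λ.λ.1)) ((λ.0) ((λ.0) (λ.λ.0)))
  [2] λ.λ.(λ.λ.λ.1) (λ.λ.1) ((λ.0) ((λ.0) (λ.λ.0)))
  [3] λ.λ.(λ.λ.1) ((λ.0) ((λ.0) (λ.λ.0)))
  [4] λ.λ.λ.(λ.0) ((λ.0) (λ.λ.0))
  [5] λ.λ.λ.(λ.0) (λ.λ.0)
  [6] λ.λ.λ.λ.λ.0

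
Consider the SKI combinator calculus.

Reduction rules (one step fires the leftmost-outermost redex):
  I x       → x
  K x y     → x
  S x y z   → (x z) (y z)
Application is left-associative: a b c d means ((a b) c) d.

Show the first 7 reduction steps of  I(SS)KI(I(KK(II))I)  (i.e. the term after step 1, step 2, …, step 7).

  start: I(SS)KI(I(KK(II))I)
  step 1: SSKI(I(KK(II))I)
  step 2: SI(KI)(I(KK(II))I)
  step 3: I(I(KK(II))I)(KI(I(KK(II))I))
  step 4: I(KK(II))I(KI(I(KK(II))I))
  step 5: KK(II)I(KI(I(KK(II))I))
  step 6: KI(KI(I(KK(II))I))
  step 7: I

Answer: after 7 steps: I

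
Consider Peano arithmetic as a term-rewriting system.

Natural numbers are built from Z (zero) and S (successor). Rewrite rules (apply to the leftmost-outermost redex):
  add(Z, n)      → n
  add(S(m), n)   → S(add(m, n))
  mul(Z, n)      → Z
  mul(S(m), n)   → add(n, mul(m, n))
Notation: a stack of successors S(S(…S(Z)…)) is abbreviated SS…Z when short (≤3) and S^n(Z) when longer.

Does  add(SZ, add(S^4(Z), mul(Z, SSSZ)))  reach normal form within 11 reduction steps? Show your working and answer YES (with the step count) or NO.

  start: add(SZ, add(S^4(Z), mul(Z, SSSZ)))
  [1] S(add(Z, add(S^4(Z), mul(Z, SSSZ))))
  [2] S(add(S^4(Z), mul(Z, SSSZ)))
  [3] S(S(add(SSSZ, mul(Z, SSSZ))))
  [4] S(S(S(add(SSZ, mul(Z, SSSZ)))))
  [5] S(S(S(S(add(SZ, mul(Z, SSSZ))))))
  [6] S(S(S(S(S(add(Z, mul(Z, SSSZ)))))))
  [7] S(S(S(S(S(mul(Z, SSSZ))))))
  [8] S^5(Z)

Answer: YES — reaches normal form S^5(Z) in 8 ≤ 11 steps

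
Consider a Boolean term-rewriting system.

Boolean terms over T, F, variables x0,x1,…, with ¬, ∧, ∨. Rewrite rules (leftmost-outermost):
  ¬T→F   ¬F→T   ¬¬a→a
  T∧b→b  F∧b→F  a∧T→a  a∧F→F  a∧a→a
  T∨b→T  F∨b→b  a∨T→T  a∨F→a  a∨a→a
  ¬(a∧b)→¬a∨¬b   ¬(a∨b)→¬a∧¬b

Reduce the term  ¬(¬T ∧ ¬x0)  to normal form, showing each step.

Answer: normal form = T  (in 3 steps)

Working:
  start: ¬(¬T ∧ ¬x0)
  [1] ¬¬T ∨ ¬¬x0
  [2] T ∨ ¬¬x0
  [3] T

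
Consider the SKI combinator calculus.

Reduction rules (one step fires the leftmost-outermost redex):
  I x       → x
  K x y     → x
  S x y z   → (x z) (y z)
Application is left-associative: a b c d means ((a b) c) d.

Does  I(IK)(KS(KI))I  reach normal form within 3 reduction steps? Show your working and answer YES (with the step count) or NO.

  start: I(IK)(KS(KI))I
  step 1: IK(KS(KI))I
  step 2: K(KS(KI))I
  step 3: KS(KI)

Answer: NO — after 3 steps the term is KS(KI), not yet normal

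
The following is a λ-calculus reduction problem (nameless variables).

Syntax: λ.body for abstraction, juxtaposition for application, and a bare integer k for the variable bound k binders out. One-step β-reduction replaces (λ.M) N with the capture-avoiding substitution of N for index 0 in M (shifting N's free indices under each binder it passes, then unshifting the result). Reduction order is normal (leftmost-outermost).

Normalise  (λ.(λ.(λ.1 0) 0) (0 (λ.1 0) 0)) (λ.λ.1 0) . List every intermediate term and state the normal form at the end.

Answer: normal form = λ.λ.1 0  (in 15 steps)

Working:
  start: (λ.(λ.(λ.1 0) 0) (0 (λ.1 0) 0)) (λ.λ.1 0)
  [1] (λ.(λ.1 0) 0) ((λ.λ.1 0) (λ.(λ.λ.1 0) 0) (λ.λ.1 0))
  [2] (λ.(λ.λ.1 0) (λ.(λ.λ.1 0) 0) (λ.λ.1 0) 0) ((λ.λ.1 0) (λ.(λ.λ.1 0) 0) (λ.λ.1 0))
  [3] (λ.λ.1 0) (λ.(λ.λ.1 0) 0) (λ.λ.1 0) ((λ.λ.1 0) (λ.(λ.λ.1 0) 0) (λ.λ.1 0))
  [4] (λ.(λ.(λ.λ.1 0) 0) 0) (λ.λ.1 0) ((λ.λ.1 0) (λ.(λ.λ.1 0) 0) (λ.λ.1 0))
  [5] (λ.(λ.λ.1 0) 0) (λ.λ.1 0) ((λ.λ.1 0) (λ.(λ.λ.1 0) 0) (λ.λ.1 0))
  [6] (λ.λ.1 0) (λ.λ.1 0) ((λ.λ.1 0) (λ.(λ.λ.1 0) 0) (λ.λ.1 0))
  [7] (λ.(λ.λ.1 0) 0) ((λ.λ.1 0) (λ.(λ.λ.1 0) 0) (λ.λ.1 0))
  [8] (λ.λ.1 0) ((λ.λ.1 0) (λ.(λ.λ.1 0) 0) (λ.λ.1 0))
  [9] λ.(λ.λ.1 0) (λ.(λ.λ.1 0) 0) (λ.λ.1 0) 0
  [10] λ.(λ.(λ.(λ.λ.1 0) 0) 0) (λ.λ.1 0) 0
  [11] λ.(λ.(λ.λ.1 0) 0) (λ.λ.1 0) 0
  [12] λ.(λ.λ.1 0) (λ.λ.1 0) 0
  [13] λ.(λ.(λ.λ.1 0) 0) 0
  [14] λ.(λ.λ.1 0) 0
  [15] λ.λ.1 0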